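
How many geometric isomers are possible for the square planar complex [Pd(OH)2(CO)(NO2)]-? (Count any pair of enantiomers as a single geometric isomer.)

2

The distinct arrangements are (2 in all): OH cis; OH trans.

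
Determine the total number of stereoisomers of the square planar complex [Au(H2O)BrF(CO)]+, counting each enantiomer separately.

In a square planar complex each vertex has one trans partner and two cis neighbours.
Systematic placement gives 3 geometric isomers: (Br/F trans, CO/H2O trans); (Br/H2O trans, CO/F trans); (Br/CO trans, F/H2O trans).
Each arrangement has an internal mirror plane or centre of symmetry, so none is chiral.

3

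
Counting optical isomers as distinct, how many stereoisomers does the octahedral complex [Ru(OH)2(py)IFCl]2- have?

The six octahedral sites form three mutually perpendicular trans pairs.
Placing the ligands in turn and identifying arrangements related by rotation or reflection leaves 9 distinct geometric isomers.
Of these, 6 lack any improper symmetry element and so occur as enantiomeric pairs, giving 9 + 6 = 15 stereoisomers in total.

15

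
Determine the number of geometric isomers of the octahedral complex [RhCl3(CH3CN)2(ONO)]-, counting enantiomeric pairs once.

The distinct arrangements are (3 in all): Cl mer, CH3CN trans; Cl fac, CH3CN cis; Cl mer, CH3CN cis.

3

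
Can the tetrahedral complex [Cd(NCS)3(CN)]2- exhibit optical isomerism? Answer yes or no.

In a tetrahedral complex all four positions are equivalent and every pair of ligands is adjacent — there is no cis/trans distinction.
Only one geometric arrangement is possible.

no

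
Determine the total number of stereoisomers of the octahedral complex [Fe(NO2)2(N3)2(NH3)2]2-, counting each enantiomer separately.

6

The six octahedral sites form three mutually perpendicular trans pairs.
Working through the distinct placements yields 5 geometric isomers: NO2 trans, N3 trans, NH3 trans; NO2 cis, N3 trans, NH3 cis; NO2 trans, N3 cis, NH3 cis; NO2 cis, N3 cis, NH3 cis (chiral); NO2 cis, N3 cis, NH3 trans.
One of these lacks any improper symmetry element and so occurs as an enantiomeric pair, giving 5 + 1 = 6 stereoisomers in total.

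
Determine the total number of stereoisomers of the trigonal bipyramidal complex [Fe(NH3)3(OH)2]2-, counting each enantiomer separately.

3

In a trigonal bipyramid the two axial positions differ from the three equatorial ones.
Working through the distinct placements yields 3 geometric isomers: OH both equatorial; OH one axial, one equatorial; OH both axial.
Each arrangement has an internal mirror plane or centre of symmetry, so none is chiral.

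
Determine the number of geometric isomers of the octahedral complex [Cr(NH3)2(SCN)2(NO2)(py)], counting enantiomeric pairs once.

6

In an octahedral complex each vertex has one trans partner and four cis neighbours.
Working through the distinct placements yields 6 geometric isomers: NH3 trans, SCN cis; NH3 trans, SCN trans; NH3 cis, SCN cis (3 arrangements, 2 chiral); NH3 cis, SCN trans.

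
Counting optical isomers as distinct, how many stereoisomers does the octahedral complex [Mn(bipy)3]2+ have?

An octahedron has six vertices in three trans pairs; every non-trans pair is cis.
Each bipy is bidentate and must span two cis positions.
Only one geometric arrangement is possible; it has no improper symmetry element, so it exists as a pair of enantiomers (2 stereoisomers).

2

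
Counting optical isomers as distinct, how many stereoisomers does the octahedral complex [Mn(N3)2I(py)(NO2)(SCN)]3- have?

15

The six octahedral sites form three mutually perpendicular trans pairs.
Systematic enumeration (placing each ligand type in turn and discarding arrangements equivalent by rotation or reflection) gives 9 geometric isomers.
Of these, 6 lack any improper symmetry element and so occur as enantiomeric pairs, giving 9 + 6 = 15 stereoisomers in total.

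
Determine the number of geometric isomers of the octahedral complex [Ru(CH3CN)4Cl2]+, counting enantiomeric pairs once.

An octahedron has six vertices in three trans pairs; every non-trans pair is cis.
There are 2 geometric isomers: Cl trans; Cl cis.

2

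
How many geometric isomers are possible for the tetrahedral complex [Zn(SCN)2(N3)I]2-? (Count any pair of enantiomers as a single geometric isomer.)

1

In a tetrahedral complex all four positions are equivalent and every pair of ligands is adjacent — there is no cis/trans distinction.
Only one geometric arrangement is possible.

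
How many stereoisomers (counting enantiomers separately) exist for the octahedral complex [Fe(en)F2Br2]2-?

An octahedron has six vertices in three trans pairs; every non-trans pair is cis.
Each en is bidentate and must span two cis positions.
Systematic placement gives 3 geometric isomers: F cis, Br trans; F cis, Br cis (chiral); F trans, Br cis.
One of these lacks any improper symmetry element and so occurs as an enantiomeric pair, giving 3 + 1 = 4 stereoisomers in total.

4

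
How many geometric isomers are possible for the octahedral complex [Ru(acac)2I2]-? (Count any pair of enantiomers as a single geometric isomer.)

Each acac is bidentate and must span two cis positions.
There are 2 geometric isomers: I trans; I cis (chiral).

2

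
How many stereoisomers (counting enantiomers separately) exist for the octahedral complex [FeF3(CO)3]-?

2

An octahedron has six vertices in three trans pairs; every non-trans pair is cis.
Systematic placement gives 2 geometric isomers: F mer; F fac.
Each arrangement has an internal mirror plane or centre of symmetry, so none is chiral.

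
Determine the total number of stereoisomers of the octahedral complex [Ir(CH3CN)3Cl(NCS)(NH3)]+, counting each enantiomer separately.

In an octahedral complex each vertex has one trans partner and four cis neighbours.
Systematic placement gives 4 geometric isomers: CH3CN mer (3 arrangements); CH3CN fac (chiral).
One of these lacks any improper symmetry element and so occurs as an enantiomeric pair, giving 4 + 1 = 5 stereoisomers in total.

5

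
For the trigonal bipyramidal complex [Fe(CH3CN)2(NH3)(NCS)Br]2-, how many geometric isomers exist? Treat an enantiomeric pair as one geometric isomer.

7

In a trigonal bipyramid the two axial positions differ from the three equatorial ones.
Placing the ligands in turn and identifying arrangements related by rotation or reflection leaves 7 distinct geometric isomers.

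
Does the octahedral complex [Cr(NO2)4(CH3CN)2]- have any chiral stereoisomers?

In an octahedral complex each vertex has one trans partner and four cis neighbours.
The distinct arrangements are (2 in all): CH3CN trans; CH3CN cis.
Each arrangement has an internal mirror plane or centre of symmetry, so none is chiral.

no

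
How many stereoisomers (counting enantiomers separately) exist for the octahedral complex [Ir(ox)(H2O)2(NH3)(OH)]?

6

Each ox is bidentate and must span two cis positions.
Working through the distinct placements yields 4 geometric isomers: H2O trans; H2O cis (3 arrangements, 2 chiral).
Of these, 2 lack any improper symmetry element and so occur as enantiomeric pairs, giving 4 + 2 = 6 stereoisomers in total.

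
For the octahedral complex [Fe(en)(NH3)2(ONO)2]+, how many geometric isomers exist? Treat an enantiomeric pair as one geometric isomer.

Each en is bidentate and must span two cis positions.
Systematic placement gives 3 geometric isomers: NH3 trans, ONO cis; NH3 cis, ONO cis (chiral); NH3 cis, ONO trans.

3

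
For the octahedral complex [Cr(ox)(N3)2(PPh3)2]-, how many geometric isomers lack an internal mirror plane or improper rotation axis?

In an octahedral complex each vertex has one trans partner and four cis neighbours.
Each ox is bidentate and must span two cis positions.
There are 3 geometric isomers: N3 trans, PPh3 cis; N3 cis, PPh3 cis (chiral); N3 cis, PPh3 trans.
One of these lacks any improper symmetry element and so occurs as an enantiomeric pair, giving 3 + 1 = 4 stereoisomers in total.

1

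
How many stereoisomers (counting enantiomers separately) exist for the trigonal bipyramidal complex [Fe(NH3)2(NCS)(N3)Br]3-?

A trigonal bipyramid has two axial and three equatorial sites, which are chemically inequivalent.
Systematic enumeration (placing each ligand type in turn and discarding arrangements equivalent by rotation or reflection) gives 7 geometric isomers.
Of these, 3 lack any improper symmetry element and so occur as enantiomeric pairs, giving 7 + 3 = 10 stereoisomers in total.

10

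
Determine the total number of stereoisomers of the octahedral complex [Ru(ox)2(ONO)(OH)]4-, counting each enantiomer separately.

In an octahedral complex each vertex has one trans partner and four cis neighbours.
Each ox is bidentate and must span two cis positions.
Working through the distinct placements yields 2 geometric isomers: ONO and OH mutually trans; ONO and OH mutually cis (chiral).
One of these lacks any improper symmetry element and so occurs as an enantiomeric pair, giving 2 + 1 = 3 stereoisomers in total.

3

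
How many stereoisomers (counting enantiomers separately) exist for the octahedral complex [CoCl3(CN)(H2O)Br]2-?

In an octahedral complex each vertex has one trans partner and four cis neighbours.
Systematic placement gives 4 geometric isomers: Cl mer (3 arrangements); Cl fac (chiral).
One of these lacks any improper symmetry element and so occurs as an enantiomeric pair, giving 4 + 1 = 5 stereoisomers in total.

5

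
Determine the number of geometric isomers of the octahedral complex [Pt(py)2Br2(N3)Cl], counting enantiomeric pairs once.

6

The six octahedral sites form three mutually perpendicular trans pairs.
Systematic placement gives 6 geometric isomers: py trans, Br trans; py cis, Br trans; py trans, Br cis; py cis, Br cis (3 arrangements, 2 chiral).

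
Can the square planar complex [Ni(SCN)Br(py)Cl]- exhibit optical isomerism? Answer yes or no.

no

In a square planar complex each vertex has one trans partner and two cis neighbours.
There are 3 geometric isomers: (Br/SCN trans, Cl/py trans); (Br/py trans, Cl/SCN trans); (Br/Cl trans, SCN/py trans).
Each arrangement has an internal mirror plane or centre of symmetry, so none is chiral.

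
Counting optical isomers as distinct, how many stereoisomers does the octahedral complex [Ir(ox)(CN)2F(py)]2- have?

6

In an octahedral complex each vertex has one trans partner and four cis neighbours.
Each ox is bidentate and must span two cis positions.
The distinct arrangements are (4 in all): CN trans; CN cis (3 arrangements, 2 chiral).
Of these, 2 lack any improper symmetry element and so occur as enantiomeric pairs, giving 4 + 2 = 6 stereoisomers in total.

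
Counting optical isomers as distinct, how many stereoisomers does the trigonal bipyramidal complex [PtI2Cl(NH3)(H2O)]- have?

10

A trigonal bipyramid has two axial and three equatorial sites, which are chemically inequivalent.
Exhaustive case analysis gives 7 geometric isomers.
Of these, 3 lack any improper symmetry element and so occur as enantiomeric pairs, giving 7 + 3 = 10 stereoisomers in total.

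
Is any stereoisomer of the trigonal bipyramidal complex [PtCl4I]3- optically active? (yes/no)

In a trigonal bipyramid the two axial positions differ from the three equatorial ones.
There are 2 geometric isomers: I equatorial; I axial.
Each arrangement has an internal mirror plane or centre of symmetry, so none is chiral.

no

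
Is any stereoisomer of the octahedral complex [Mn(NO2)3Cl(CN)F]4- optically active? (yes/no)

The six octahedral sites form three mutually perpendicular trans pairs.
Systematic placement gives 4 geometric isomers: NO2 mer (3 arrangements); NO2 fac (chiral).
One of these lacks any improper symmetry element and so occurs as an enantiomeric pair, giving 4 + 1 = 5 stereoisomers in total.

yes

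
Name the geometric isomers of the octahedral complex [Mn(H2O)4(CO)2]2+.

In an octahedral complex each vertex has one trans partner and four cis neighbours.
Working through the distinct placements yields 2 geometric isomers: CO trans; CO cis.

cis and trans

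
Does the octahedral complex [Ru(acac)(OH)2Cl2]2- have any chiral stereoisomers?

yes

The six octahedral sites form three mutually perpendicular trans pairs.
Each acac is bidentate and must span two cis positions.
Working through the distinct placements yields 3 geometric isomers: OH cis, Cl trans; OH cis, Cl cis (chiral); OH trans, Cl cis.
One of these lacks any improper symmetry element and so occurs as an enantiomeric pair, giving 3 + 1 = 4 stereoisomers in total.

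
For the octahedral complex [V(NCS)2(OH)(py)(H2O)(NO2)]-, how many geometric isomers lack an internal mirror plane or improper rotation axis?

The six octahedral sites form three mutually perpendicular trans pairs.
Exhaustive case analysis gives 9 geometric isomers.
Of these, 6 lack any improper symmetry element and so occur as enantiomeric pairs, giving 9 + 6 = 15 stereoisomers in total.

6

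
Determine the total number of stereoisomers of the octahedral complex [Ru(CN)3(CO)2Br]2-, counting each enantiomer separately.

The six octahedral sites form three mutually perpendicular trans pairs.
The distinct arrangements are (3 in all): CN mer, CO trans; CN fac, CO cis; CN mer, CO cis.
Each arrangement has an internal mirror plane or centre of symmetry, so none is chiral.

3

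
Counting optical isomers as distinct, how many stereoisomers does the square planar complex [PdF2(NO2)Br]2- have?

2

In a square planar complex each vertex has one trans partner and two cis neighbours.
The distinct arrangements are (2 in all): F cis; F trans.
Each arrangement has an internal mirror plane or centre of symmetry, so none is chiral.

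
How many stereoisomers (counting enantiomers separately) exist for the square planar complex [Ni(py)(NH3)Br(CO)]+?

A square has two trans pairs of vertices; adjacent vertices are cis.
There are 3 geometric isomers: (Br/NH3 trans, CO/py trans); (Br/py trans, CO/NH3 trans); (Br/CO trans, NH3/py trans).
Each arrangement has an internal mirror plane or centre of symmetry, so none is chiral.

3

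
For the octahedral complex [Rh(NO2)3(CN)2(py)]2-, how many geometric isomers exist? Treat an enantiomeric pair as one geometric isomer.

In an octahedral complex each vertex has one trans partner and four cis neighbours.
Working through the distinct placements yields 3 geometric isomers: NO2 mer, CN trans; NO2 fac, CN cis; NO2 mer, CN cis.

3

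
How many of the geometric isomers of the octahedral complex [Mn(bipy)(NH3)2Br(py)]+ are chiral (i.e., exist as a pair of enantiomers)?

2

The six octahedral sites form three mutually perpendicular trans pairs.
Each bipy is bidentate and must span two cis positions.
Working through the distinct placements yields 4 geometric isomers: NH3 cis (3 arrangements, 2 chiral); NH3 trans.
Of these, 2 lack any improper symmetry element and so occur as enantiomeric pairs, giving 4 + 2 = 6 stereoisomers in total.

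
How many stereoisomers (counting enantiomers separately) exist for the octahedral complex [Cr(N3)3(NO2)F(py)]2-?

5

In an octahedral complex each vertex has one trans partner and four cis neighbours.
Working through the distinct placements yields 4 geometric isomers: N3 mer (3 arrangements); N3 fac (chiral).
One of these lacks any improper symmetry element and so occurs as an enantiomeric pair, giving 4 + 1 = 5 stereoisomers in total.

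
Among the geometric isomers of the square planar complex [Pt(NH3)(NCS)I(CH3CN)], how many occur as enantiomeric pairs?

There are 3 geometric isomers: (CH3CN/NCS trans, I/NH3 trans); (CH3CN/NH3 trans, I/NCS trans); (CH3CN/I trans, NCS/NH3 trans).
Each arrangement has an internal mirror plane or centre of symmetry, so none is chiral.

0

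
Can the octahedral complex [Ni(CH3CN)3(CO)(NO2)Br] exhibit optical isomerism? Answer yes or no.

In an octahedral complex each vertex has one trans partner and four cis neighbours.
Working through the distinct placements yields 4 geometric isomers: CH3CN mer (3 arrangements); CH3CN fac (chiral).
One of these lacks any improper symmetry element and so occurs as an enantiomeric pair, giving 4 + 1 = 5 stereoisomers in total.

yes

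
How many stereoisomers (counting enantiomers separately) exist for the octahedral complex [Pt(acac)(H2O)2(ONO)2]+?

An octahedron has six vertices in three trans pairs; every non-trans pair is cis.
Each acac is bidentate and must span two cis positions.
The distinct arrangements are (3 in all): H2O trans, ONO cis; H2O cis, ONO cis (chiral); H2O cis, ONO trans.
One of these lacks any improper symmetry element and so occurs as an enantiomeric pair, giving 3 + 1 = 4 stereoisomers in total.

4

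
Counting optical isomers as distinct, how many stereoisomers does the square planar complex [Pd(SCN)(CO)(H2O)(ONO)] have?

3

Working through the distinct placements yields 3 geometric isomers: (CO/ONO trans, H2O/SCN trans); (CO/SCN trans, H2O/ONO trans); (CO/H2O trans, ONO/SCN trans).
Each arrangement has an internal mirror plane or centre of symmetry, so none is chiral.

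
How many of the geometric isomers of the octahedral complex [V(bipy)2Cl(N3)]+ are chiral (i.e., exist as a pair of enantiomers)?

An octahedron has six vertices in three trans pairs; every non-trans pair is cis.
Each bipy is bidentate and must span two cis positions.
The distinct arrangements are (2 in all): Cl and N3 mutually trans; Cl and N3 mutually cis (chiral).
One of these lacks any improper symmetry element and so occurs as an enantiomeric pair, giving 2 + 1 = 3 stereoisomers in total.

1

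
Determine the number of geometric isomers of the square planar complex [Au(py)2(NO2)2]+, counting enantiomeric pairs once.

2

Systematic placement gives 2 geometric isomers: py cis; py trans.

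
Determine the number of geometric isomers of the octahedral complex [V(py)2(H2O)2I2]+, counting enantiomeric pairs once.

5

In an octahedral complex each vertex has one trans partner and four cis neighbours.
There are 5 geometric isomers: py trans, H2O trans, I trans; py cis, H2O trans, I cis; py trans, H2O cis, I cis; py cis, H2O cis, I cis (chiral); py cis, H2O cis, I trans.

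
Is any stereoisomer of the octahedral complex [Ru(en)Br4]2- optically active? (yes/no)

The six octahedral sites form three mutually perpendicular trans pairs.
Each en is bidentate and must span two cis positions.
Only one geometric arrangement is possible.

no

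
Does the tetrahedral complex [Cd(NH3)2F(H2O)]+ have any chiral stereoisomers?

no

In a tetrahedral complex all four positions are equivalent and every pair of ligands is adjacent — there is no cis/trans distinction.
Only one geometric arrangement is possible.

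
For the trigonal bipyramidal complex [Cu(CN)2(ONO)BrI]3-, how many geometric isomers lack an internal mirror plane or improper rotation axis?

In a trigonal bipyramid the two axial positions differ from the three equatorial ones.
Placing the ligands in turn and identifying arrangements related by rotation or reflection leaves 7 distinct geometric isomers.
Of these, 3 lack any improper symmetry element and so occur as enantiomeric pairs, giving 7 + 3 = 10 stereoisomers in total.

3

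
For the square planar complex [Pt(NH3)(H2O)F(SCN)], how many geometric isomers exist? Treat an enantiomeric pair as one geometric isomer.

3

In a square planar complex each vertex has one trans partner and two cis neighbours.
The distinct arrangements are (3 in all): (F/NH3 trans, H2O/SCN trans); (F/SCN trans, H2O/NH3 trans); (F/H2O trans, NH3/SCN trans).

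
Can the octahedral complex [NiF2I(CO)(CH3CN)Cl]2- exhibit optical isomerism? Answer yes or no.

The six octahedral sites form three mutually perpendicular trans pairs.
Exhaustive case analysis gives 9 geometric isomers.
Of these, 6 lack any improper symmetry element and so occur as enantiomeric pairs, giving 9 + 6 = 15 stereoisomers in total.

yes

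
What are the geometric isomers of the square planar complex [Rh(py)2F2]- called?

cis and trans

Systematic placement gives 2 geometric isomers: py cis; py trans.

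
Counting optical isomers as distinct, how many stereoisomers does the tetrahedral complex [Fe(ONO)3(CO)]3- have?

1

In a tetrahedral complex all four positions are equivalent and every pair of ligands is adjacent — there is no cis/trans distinction.
Only one geometric arrangement is possible.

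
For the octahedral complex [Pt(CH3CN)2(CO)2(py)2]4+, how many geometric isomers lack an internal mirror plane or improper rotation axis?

1

In an octahedral complex each vertex has one trans partner and four cis neighbours.
There are 5 geometric isomers: CH3CN trans, CO trans, py trans; CH3CN trans, CO cis, py cis; CH3CN cis, CO cis, py trans; CH3CN cis, CO cis, py cis (chiral); CH3CN cis, CO trans, py cis.
One of these lacks any improper symmetry element and so occurs as an enantiomeric pair, giving 5 + 1 = 6 stereoisomers in total.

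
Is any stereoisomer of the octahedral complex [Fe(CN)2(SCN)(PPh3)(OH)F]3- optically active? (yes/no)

yes

Exhaustive case analysis gives 9 geometric isomers.
Of these, 6 lack any improper symmetry element and so occur as enantiomeric pairs, giving 9 + 6 = 15 stereoisomers in total.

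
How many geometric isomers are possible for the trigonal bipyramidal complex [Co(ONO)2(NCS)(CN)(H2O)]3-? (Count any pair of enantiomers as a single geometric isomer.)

A trigonal bipyramid has two axial and three equatorial sites, which are chemically inequivalent.
Systematic enumeration (placing each ligand type in turn and discarding arrangements equivalent by rotation or reflection) gives 7 geometric isomers.

7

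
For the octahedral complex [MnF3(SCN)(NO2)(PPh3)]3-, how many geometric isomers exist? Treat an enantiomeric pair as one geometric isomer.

The six octahedral sites form three mutually perpendicular trans pairs.
Systematic placement gives 4 geometric isomers: F mer (3 arrangements); F fac (chiral).

4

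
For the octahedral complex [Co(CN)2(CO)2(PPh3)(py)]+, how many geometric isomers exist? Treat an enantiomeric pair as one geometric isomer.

6

The six octahedral sites form three mutually perpendicular trans pairs.
Systematic placement gives 6 geometric isomers: CN trans, CO trans; CN trans, CO cis; CN cis, CO cis (3 arrangements, 2 chiral); CN cis, CO trans.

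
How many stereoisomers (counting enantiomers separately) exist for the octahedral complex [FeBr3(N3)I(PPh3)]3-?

5

The six octahedral sites form three mutually perpendicular trans pairs.
There are 4 geometric isomers: Br mer (3 arrangements); Br fac (chiral).
One of these lacks any improper symmetry element and so occurs as an enantiomeric pair, giving 4 + 1 = 5 stereoisomers in total.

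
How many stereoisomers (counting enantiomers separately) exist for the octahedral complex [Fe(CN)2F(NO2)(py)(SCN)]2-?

15

The six octahedral sites form three mutually perpendicular trans pairs.
Placing the ligands in turn and identifying arrangements related by rotation or reflection leaves 9 distinct geometric isomers.
Of these, 6 lack any improper symmetry element and so occur as enantiomeric pairs, giving 9 + 6 = 15 stereoisomers in total.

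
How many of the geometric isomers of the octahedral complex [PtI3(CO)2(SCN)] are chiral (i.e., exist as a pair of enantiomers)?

An octahedron has six vertices in three trans pairs; every non-trans pair is cis.
Systematic placement gives 3 geometric isomers: I mer, CO trans; I fac, CO cis; I mer, CO cis.
Each arrangement has an internal mirror plane or centre of symmetry, so none is chiral.

0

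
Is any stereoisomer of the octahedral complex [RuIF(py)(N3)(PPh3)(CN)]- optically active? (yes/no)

yes

In an octahedral complex each vertex has one trans partner and four cis neighbours.
Exhaustive case analysis gives 15 geometric isomers.
Of these, 15 lack any improper symmetry element and so occur as enantiomeric pairs, giving 15 + 15 = 30 stereoisomers in total.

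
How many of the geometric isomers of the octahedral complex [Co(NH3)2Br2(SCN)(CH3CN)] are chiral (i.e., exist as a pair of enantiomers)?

In an octahedral complex each vertex has one trans partner and four cis neighbours.
There are 6 geometric isomers: NH3 cis, Br trans; NH3 trans, Br trans; NH3 cis, Br cis (3 arrangements, 2 chiral); NH3 trans, Br cis.
Of these, 2 lack any improper symmetry element and so occur as enantiomeric pairs, giving 6 + 2 = 8 stereoisomers in total.

2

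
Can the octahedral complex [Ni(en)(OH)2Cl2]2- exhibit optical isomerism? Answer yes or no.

In an octahedral complex each vertex has one trans partner and four cis neighbours.
Each en is bidentate and must span two cis positions.
There are 3 geometric isomers: OH cis, Cl trans; OH cis, Cl cis (chiral); OH trans, Cl cis.
One of these lacks any improper symmetry element and so occurs as an enantiomeric pair, giving 3 + 1 = 4 stereoisomers in total.

yes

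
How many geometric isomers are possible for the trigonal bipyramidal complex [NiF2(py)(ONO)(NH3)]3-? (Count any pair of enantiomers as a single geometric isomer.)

Systematic enumeration (placing each ligand type in turn and discarding arrangements equivalent by rotation or reflection) gives 7 geometric isomers.

7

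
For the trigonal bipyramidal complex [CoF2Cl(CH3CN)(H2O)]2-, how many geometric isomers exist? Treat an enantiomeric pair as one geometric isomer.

7

A trigonal bipyramid has two axial and three equatorial sites, which are chemically inequivalent.
Systematic enumeration (placing each ligand type in turn and discarding arrangements equivalent by rotation or reflection) gives 7 geometric isomers.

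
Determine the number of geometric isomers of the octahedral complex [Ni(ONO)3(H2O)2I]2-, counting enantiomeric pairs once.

The six octahedral sites form three mutually perpendicular trans pairs.
Systematic placement gives 3 geometric isomers: ONO mer, H2O trans; ONO mer, H2O cis; ONO fac, H2O cis.

3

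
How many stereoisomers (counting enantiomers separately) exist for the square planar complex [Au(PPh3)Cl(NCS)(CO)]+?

3

A square has two trans pairs of vertices; adjacent vertices are cis.
The distinct arrangements are (3 in all): (CO/NCS trans, Cl/PPh3 trans); (CO/PPh3 trans, Cl/NCS trans); (CO/Cl trans, NCS/PPh3 trans).
Each arrangement has an internal mirror plane or centre of symmetry, so none is chiral.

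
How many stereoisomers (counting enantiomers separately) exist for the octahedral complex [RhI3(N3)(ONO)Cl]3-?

The six octahedral sites form three mutually perpendicular trans pairs.
The distinct arrangements are (4 in all): I mer (3 arrangements); I fac (chiral).
One of these lacks any improper symmetry element and so occurs as an enantiomeric pair, giving 4 + 1 = 5 stereoisomers in total.

5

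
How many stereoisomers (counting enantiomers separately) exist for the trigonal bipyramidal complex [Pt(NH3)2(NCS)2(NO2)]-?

6

In a trigonal bipyramid the two axial positions differ from the three equatorial ones.
Exhaustive case analysis gives 5 geometric isomers.
One of these lacks any improper symmetry element and so occurs as an enantiomeric pair, giving 5 + 1 = 6 stereoisomers in total.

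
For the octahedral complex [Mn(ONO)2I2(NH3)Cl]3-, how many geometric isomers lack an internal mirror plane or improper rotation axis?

An octahedron has six vertices in three trans pairs; every non-trans pair is cis.
The distinct arrangements are (6 in all): ONO trans, I cis; ONO cis, I cis (3 arrangements, 2 chiral); ONO trans, I trans; ONO cis, I trans.
Of these, 2 lack any improper symmetry element and so occur as enantiomeric pairs, giving 6 + 2 = 8 stereoisomers in total.

2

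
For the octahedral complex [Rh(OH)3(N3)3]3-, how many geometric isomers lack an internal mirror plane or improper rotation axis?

0

Systematic placement gives 2 geometric isomers: OH mer; OH fac.
Each arrangement has an internal mirror plane or centre of symmetry, so none is chiral.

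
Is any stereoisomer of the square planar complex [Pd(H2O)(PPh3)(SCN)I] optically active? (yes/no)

no

In a square planar complex each vertex has one trans partner and two cis neighbours.
Systematic placement gives 3 geometric isomers: (H2O/PPh3 trans, I/SCN trans); (H2O/SCN trans, I/PPh3 trans); (H2O/I trans, PPh3/SCN trans).
Each arrangement has an internal mirror plane or centre of symmetry, so none is chiral.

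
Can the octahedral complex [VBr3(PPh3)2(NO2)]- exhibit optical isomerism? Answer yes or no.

In an octahedral complex each vertex has one trans partner and four cis neighbours.
Working through the distinct placements yields 3 geometric isomers: Br mer, PPh3 trans; Br mer, PPh3 cis; Br fac, PPh3 cis.
Each arrangement has an internal mirror plane or centre of symmetry, so none is chiral.

no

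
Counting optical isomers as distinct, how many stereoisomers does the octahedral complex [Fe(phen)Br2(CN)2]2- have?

Each phen is bidentate and must span two cis positions.
Working through the distinct placements yields 3 geometric isomers: Br trans, CN cis; Br cis, CN cis (chiral); Br cis, CN trans.
One of these lacks any improper symmetry element and so occurs as an enantiomeric pair, giving 3 + 1 = 4 stereoisomers in total.

4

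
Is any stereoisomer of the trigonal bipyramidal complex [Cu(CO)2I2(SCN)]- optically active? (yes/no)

In a trigonal bipyramid the two axial positions differ from the three equatorial ones.
Systematic enumeration (placing each ligand type in turn and discarding arrangements equivalent by rotation or reflection) gives 5 geometric isomers.
One of these lacks any improper symmetry element and so occurs as an enantiomeric pair, giving 5 + 1 = 6 stereoisomers in total.

yes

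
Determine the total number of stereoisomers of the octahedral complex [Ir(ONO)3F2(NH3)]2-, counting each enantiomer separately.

An octahedron has six vertices in three trans pairs; every non-trans pair is cis.
The distinct arrangements are (3 in all): ONO mer, F trans; ONO mer, F cis; ONO fac, F cis.
Each arrangement has an internal mirror plane or centre of symmetry, so none is chiral.

3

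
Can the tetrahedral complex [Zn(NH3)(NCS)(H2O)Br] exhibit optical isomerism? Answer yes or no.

yes

Only one geometric arrangement is possible; it has no improper symmetry element, so it exists as a pair of enantiomers (2 stereoisomers).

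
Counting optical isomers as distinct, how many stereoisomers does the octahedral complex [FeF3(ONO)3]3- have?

Working through the distinct placements yields 2 geometric isomers: F mer; F fac.
Each arrangement has an internal mirror plane or centre of symmetry, so none is chiral.

2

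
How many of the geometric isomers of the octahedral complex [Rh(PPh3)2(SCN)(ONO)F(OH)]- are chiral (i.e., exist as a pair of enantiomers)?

6

In an octahedral complex each vertex has one trans partner and four cis neighbours.
Exhaustive case analysis gives 9 geometric isomers.
Of these, 6 lack any improper symmetry element and so occur as enantiomeric pairs, giving 9 + 6 = 15 stereoisomers in total.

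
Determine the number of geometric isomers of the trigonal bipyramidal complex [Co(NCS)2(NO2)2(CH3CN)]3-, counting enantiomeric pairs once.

A trigonal bipyramid has two axial and three equatorial sites, which are chemically inequivalent.
Systematic enumeration (placing each ligand type in turn and discarding arrangements equivalent by rotation or reflection) gives 5 geometric isomers.

5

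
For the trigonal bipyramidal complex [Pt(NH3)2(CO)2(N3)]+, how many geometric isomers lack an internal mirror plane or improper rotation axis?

In a trigonal bipyramid the two axial positions differ from the three equatorial ones.
Systematic enumeration (placing each ligand type in turn and discarding arrangements equivalent by rotation or reflection) gives 5 geometric isomers.
One of these lacks any improper symmetry element and so occurs as an enantiomeric pair, giving 5 + 1 = 6 stereoisomers in total.

1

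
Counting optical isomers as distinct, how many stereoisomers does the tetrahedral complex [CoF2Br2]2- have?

1

All four vertices of a tetrahedron are equivalent and mutually adjacent, so cis/trans isomerism cannot arise.
Only one geometric arrangement is possible.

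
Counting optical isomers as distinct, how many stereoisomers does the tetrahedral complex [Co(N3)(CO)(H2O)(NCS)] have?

Only one geometric arrangement is possible; it has no improper symmetry element, so it exists as a pair of enantiomers (2 stereoisomers).

2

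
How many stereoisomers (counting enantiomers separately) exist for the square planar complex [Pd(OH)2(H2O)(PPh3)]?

There are 2 geometric isomers: OH cis; OH trans.
Each arrangement has an internal mirror plane or centre of symmetry, so none is chiral.

2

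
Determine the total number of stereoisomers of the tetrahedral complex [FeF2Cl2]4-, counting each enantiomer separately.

In a tetrahedral complex all four positions are equivalent and every pair of ligands is adjacent — there is no cis/trans distinction.
Only one geometric arrangement is possible.

1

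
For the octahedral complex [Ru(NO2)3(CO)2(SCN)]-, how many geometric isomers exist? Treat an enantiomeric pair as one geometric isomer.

3

In an octahedral complex each vertex has one trans partner and four cis neighbours.
The distinct arrangements are (3 in all): NO2 mer, CO trans; NO2 fac, CO cis; NO2 mer, CO cis.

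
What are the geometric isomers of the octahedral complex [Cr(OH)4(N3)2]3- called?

The six octahedral sites form three mutually perpendicular trans pairs.
The distinct arrangements are (2 in all): N3 trans; N3 cis.

cis and trans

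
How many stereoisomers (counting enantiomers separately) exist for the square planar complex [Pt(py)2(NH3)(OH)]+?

The distinct arrangements are (2 in all): py cis; py trans.
Each arrangement has an internal mirror plane or centre of symmetry, so none is chiral.

2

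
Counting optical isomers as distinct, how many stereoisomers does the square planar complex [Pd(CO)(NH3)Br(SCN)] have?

A square has two trans pairs of vertices; adjacent vertices are cis.
Systematic placement gives 3 geometric isomers: (Br/NH3 trans, CO/SCN trans); (Br/SCN trans, CO/NH3 trans); (Br/CO trans, NH3/SCN trans).
Each arrangement has an internal mirror plane or centre of symmetry, so none is chiral.

3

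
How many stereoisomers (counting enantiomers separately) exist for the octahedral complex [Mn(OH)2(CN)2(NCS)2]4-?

An octahedron has six vertices in three trans pairs; every non-trans pair is cis.
The distinct arrangements are (5 in all): OH trans, CN trans, NCS trans; OH cis, CN trans, NCS cis; OH trans, CN cis, NCS cis; OH cis, CN cis, NCS cis (chiral); OH cis, CN cis, NCS trans.
One of these lacks any improper symmetry element and so occurs as an enantiomeric pair, giving 5 + 1 = 6 stereoisomers in total.

6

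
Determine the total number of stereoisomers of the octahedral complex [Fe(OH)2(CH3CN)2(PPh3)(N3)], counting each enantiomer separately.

8

An octahedron has six vertices in three trans pairs; every non-trans pair is cis.
The distinct arrangements are (6 in all): OH cis, CH3CN trans; OH trans, CH3CN trans; OH cis, CH3CN cis (3 arrangements, 2 chiral); OH trans, CH3CN cis.
Of these, 2 lack any improper symmetry element and so occur as enantiomeric pairs, giving 6 + 2 = 8 stereoisomers in total.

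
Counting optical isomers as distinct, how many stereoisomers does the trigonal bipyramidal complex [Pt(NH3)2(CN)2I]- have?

In a trigonal bipyramid the two axial positions differ from the three equatorial ones.
Placing the ligands in turn and identifying arrangements related by rotation or reflection leaves 5 distinct geometric isomers.
One of these lacks any improper symmetry element and so occurs as an enantiomeric pair, giving 5 + 1 = 6 stereoisomers in total.

6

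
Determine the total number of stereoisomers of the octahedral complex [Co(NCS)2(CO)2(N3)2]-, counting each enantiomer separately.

Working through the distinct placements yields 5 geometric isomers: NCS trans, CO trans, N3 trans; NCS cis, CO trans, N3 cis; NCS trans, CO cis, N3 cis; NCS cis, CO cis, N3 cis (chiral); NCS cis, CO cis, N3 trans.
One of these lacks any improper symmetry element and so occurs as an enantiomeric pair, giving 5 + 1 = 6 stereoisomers in total.

6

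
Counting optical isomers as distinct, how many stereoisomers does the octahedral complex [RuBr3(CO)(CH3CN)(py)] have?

The distinct arrangements are (4 in all): Br mer (3 arrangements); Br fac (chiral).
One of these lacks any improper symmetry element and so occurs as an enantiomeric pair, giving 4 + 1 = 5 stereoisomers in total.

5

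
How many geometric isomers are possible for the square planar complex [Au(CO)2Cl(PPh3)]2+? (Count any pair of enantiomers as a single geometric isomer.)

2

A square has two trans pairs of vertices; adjacent vertices are cis.
There are 2 geometric isomers: CO cis; CO trans.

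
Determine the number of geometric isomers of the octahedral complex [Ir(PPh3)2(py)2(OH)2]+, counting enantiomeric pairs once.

5

In an octahedral complex each vertex has one trans partner and four cis neighbours.
Working through the distinct placements yields 5 geometric isomers: PPh3 trans, py trans, OH trans; PPh3 cis, py cis, OH trans; PPh3 cis, py trans, OH cis; PPh3 cis, py cis, OH cis (chiral); PPh3 trans, py cis, OH cis.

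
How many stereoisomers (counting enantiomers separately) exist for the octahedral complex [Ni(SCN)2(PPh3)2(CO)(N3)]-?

8

There are 6 geometric isomers: SCN trans, PPh3 trans; SCN cis, PPh3 cis (3 arrangements, 2 chiral); SCN trans, PPh3 cis; SCN cis, PPh3 trans.
Of these, 2 lack any improper symmetry element and so occur as enantiomeric pairs, giving 6 + 2 = 8 stereoisomers in total.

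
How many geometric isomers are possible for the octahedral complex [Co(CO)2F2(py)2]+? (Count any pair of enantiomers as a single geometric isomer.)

The six octahedral sites form three mutually perpendicular trans pairs.
Systematic placement gives 5 geometric isomers: CO trans, F trans, py trans; CO trans, F cis, py cis; CO cis, F cis, py trans; CO cis, F cis, py cis (chiral); CO cis, F trans, py cis.

5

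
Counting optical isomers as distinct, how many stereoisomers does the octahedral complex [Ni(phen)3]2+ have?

2

In an octahedral complex each vertex has one trans partner and four cis neighbours.
Each phen is bidentate and must span two cis positions.
Only one geometric arrangement is possible; it has no improper symmetry element, so it exists as a pair of enantiomers (2 stereoisomers).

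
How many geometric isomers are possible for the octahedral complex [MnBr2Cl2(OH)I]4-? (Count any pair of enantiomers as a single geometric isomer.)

The six octahedral sites form three mutually perpendicular trans pairs.
The distinct arrangements are (6 in all): Br trans, Cl trans; Br trans, Cl cis; Br cis, Cl cis (3 arrangements, 2 chiral); Br cis, Cl trans.

6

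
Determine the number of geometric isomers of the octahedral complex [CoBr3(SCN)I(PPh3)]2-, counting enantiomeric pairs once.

The distinct arrangements are (4 in all): Br mer (3 arrangements); Br fac (chiral).

4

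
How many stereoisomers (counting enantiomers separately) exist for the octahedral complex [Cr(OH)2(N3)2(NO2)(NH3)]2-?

8

Systematic placement gives 6 geometric isomers: OH trans, N3 trans; OH cis, N3 trans; OH trans, N3 cis; OH cis, N3 cis (3 arrangements, 2 chiral).
Of these, 2 lack any improper symmetry element and so occur as enantiomeric pairs, giving 6 + 2 = 8 stereoisomers in total.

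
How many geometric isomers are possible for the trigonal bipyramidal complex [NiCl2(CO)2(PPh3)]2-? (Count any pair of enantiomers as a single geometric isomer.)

5

A trigonal bipyramid has two axial and three equatorial sites, which are chemically inequivalent.
Placing the ligands in turn and identifying arrangements related by rotation or reflection leaves 5 distinct geometric isomers.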